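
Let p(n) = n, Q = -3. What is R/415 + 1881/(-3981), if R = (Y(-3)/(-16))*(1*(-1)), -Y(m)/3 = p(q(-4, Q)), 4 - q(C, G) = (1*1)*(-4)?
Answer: -524391/1101410 ≈ -0.47611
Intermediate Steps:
q(C, G) = 8 (q(C, G) = 4 - 1*1*(-4) = 4 - (-4) = 4 - 1*(-4) = 4 + 4 = 8)
Y(m) = -24 (Y(m) = -3*8 = -24)
R = -3/2 (R = (-24/(-16))*(1*(-1)) = -24*(-1/16)*(-1) = (3/2)*(-1) = -3/2 ≈ -1.5000)
R/415 + 1881/(-3981) = -3/2/415 + 1881/(-3981) = -3/2*1/415 + 1881*(-1/3981) = -3/830 - 627/1327 = -524391/1101410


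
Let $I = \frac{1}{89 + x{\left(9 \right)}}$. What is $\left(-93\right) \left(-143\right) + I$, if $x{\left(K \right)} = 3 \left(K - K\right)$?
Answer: $\frac{1183612}{89} \approx 13299.0$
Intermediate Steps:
$x{\left(K \right)} = 0$ ($x{\left(K \right)} = 3 \cdot 0 = 0$)
$I = \frac{1}{89}$ ($I = \frac{1}{89 + 0} = \frac{1}{89} \approx 0.011236$)
$\left(-93\right) \left(-143\right) + I = \left(-93\right) \left(-143\right) + \frac{1}{89} = 13299 + \frac{1}{89} = \frac{1183612}{89}$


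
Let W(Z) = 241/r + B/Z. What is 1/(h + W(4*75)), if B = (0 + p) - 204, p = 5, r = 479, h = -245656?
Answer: -143700/35300790221 ≈ -4.0707e-6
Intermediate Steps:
B = -199 (B = (0 + 5) - 204 = 5 - 204 = -199)
W(Z) = 241/479 - 199/Z
1/(h + W(4*75)) = 1/(-245656 + (241/479 - 199/(4*75))) = 1/(-245656 + (241/479 - 199/300)) = 1/(-245656 - 23021/143700) = 1/(-35300790221/143700) = -143700/35300790221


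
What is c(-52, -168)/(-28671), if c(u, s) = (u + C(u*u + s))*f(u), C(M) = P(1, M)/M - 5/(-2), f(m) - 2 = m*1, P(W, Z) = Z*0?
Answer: -825/9557 ≈ -0.086324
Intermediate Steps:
P(W, Z) = 0
f(m) = 2 + m (f(m) = 2 + m*1 = 2 + m)
C(M) = 5/2 (C(M) = 0/M - 5/(-2) = 0 - 5*(-1/2) = 0 + 5/2 = 5/2)
c(u, s) = (2 + u)*(5/2 + u) (c(u, s) = (u + 5/2)*(2 + u) = (5/2 + u)*(2 + u) = (2 + u)*(5/2 + u))
c(-52, -168)/(-28671) = ((2 - 52)*(5 + 2*(-52))/2)/(-28671) = ((1/2)*(-50)*(5 - 104))*(-1/28671) = ((1/2)*(-50)*(-99))*(-1/28671) = 2475*(-1/28671) = -825/9557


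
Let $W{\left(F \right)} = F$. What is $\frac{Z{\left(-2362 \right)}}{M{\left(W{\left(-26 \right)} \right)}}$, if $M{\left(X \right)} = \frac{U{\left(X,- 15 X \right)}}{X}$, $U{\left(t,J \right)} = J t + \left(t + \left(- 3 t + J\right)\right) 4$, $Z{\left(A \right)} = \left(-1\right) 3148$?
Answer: $- \frac{1574}{161} \approx -9.7764$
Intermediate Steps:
$Z{\left(A \right)} = -3148$
$U{\left(t,J \right)} = - 8 t + 4 J + J t$ ($U{\left(t,J \right)} = J t + \left(t + \left(J - 3 t\right)\right) 4 = J t + \left(J - 2 t\right) 4 = J t + \left(- 8 t + 4 J\right) = - 8 t + 4 J + J t$)
$M{\left(X \right)} = \frac{- 68 X - 15 X^{2}}{X}$ ($M{\left(X \right)} = \frac{- 8 X + 4 \left(- 15 X\right) + - 15 X X}{X} = \frac{- 8 X - 60 X - 15 X^{2}}{X} = \frac{- 68 X - 15 X^{2}}{X}$)
$\frac{Z{\left(-2362 \right)}}{M{\left(W{\left(-26 \right)} \right)}} = - \frac{3148}{-68 - -390} = - \frac{3148}{-68 + 390} = - \frac{3148}{322} = \left(-3148\right) \frac{1}{322} = - \frac{1574}{161}$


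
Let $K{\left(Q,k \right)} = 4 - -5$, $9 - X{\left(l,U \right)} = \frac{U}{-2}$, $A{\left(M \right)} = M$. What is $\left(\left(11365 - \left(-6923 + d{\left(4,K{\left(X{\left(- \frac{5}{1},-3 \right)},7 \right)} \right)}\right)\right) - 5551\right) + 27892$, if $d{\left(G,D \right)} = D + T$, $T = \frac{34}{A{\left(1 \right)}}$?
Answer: $40586$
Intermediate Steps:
$T = 34$ ($T = \frac{34}{1} = 34 \cdot 1 = 34$)
$X{\left(l,U \right)} = 9 + \frac{U}{2}$ ($X{\left(l,U \right)} = 9 - \frac{U}{-2} = 9 - U \left(- \frac{1}{2}\right) = 9 - - \frac{U}{2} = 9 + \frac{U}{2}$)
$K{\left(Q,k \right)} = 9$ ($K{\left(Q,k \right)} = 4 + 5 = 9$)
$d{\left(G,D \right)} = 34 + D$ ($d{\left(G,D \right)} = D + 34 = 34 + D$)
$\left(\left(11365 - \left(-6923 + d{\left(4,K{\left(X{\left(- \frac{5}{1},-3 \right)},7 \right)} \right)}\right)\right) - 5551\right) + 27892 = \left(\left(11365 + \left(6923 - \left(34 + 9\right)\right)\right) - 5551\right) + 27892 = \left(\left(11365 + \left(6923 - 43\right)\right) - 5551\right) + 27892 = \left(\left(11365 + 6880\right) - 5551\right) + 27892 = \left(18245 - 5551\right) + 27892 = 12694 + 27892 = 40586$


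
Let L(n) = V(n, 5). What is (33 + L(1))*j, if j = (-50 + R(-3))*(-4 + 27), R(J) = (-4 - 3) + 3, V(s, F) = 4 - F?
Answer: -39744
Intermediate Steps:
R(J) = -4 (R(J) = -7 + 3 = -4)
L(n) = -1 (L(n) = 4 - 1*5 = 4 - 5 = -1)
j = -1242 (j = (-50 - 4)*(-4 + 27) = -54*23 = -1242)
(33 + L(1))*j = (33 - 1)*(-1242) = 32*(-1242) = -39744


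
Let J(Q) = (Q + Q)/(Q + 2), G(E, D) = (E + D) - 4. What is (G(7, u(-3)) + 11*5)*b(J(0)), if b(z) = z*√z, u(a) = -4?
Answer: 0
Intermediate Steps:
G(E, D) = -4 + D + E (G(E, D) = (D + E) - 4 = -4 + D + E)
J(Q) = 2*Q/(2 + Q) (J(Q) = (2*Q)/(2 + Q) = 2*Q/(2 + Q))
b(z) = z^(3/2)
(G(7, u(-3)) + 11*5)*b(J(0)) = ((-4 - 4 + 7) + 11*5)*(2*0/(2 + 0))^(3/2) = (-1 + 55)*(2*0/2)^(3/2) = 54*(2*0*(½))^(3/2) = 54*0^(3/2) = 54*0 = 0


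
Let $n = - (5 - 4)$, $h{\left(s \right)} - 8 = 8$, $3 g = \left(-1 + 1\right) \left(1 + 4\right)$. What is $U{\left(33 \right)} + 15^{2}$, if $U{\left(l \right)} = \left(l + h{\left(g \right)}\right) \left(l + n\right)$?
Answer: $1793$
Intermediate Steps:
$g = 0$ ($g = \frac{\left(-1 + 1\right) \left(1 + 4\right)}{3} = \frac{0 \cdot 5}{3} = \frac{1}{3} \cdot 0 = 0$)
$h{\left(s \right)} = 16$ ($h{\left(s \right)} = 8 + 8 = 16$)
$n = -1$ ($n = \left(-1\right) 1 = -1$)
$U{\left(l \right)} = \left(-1 + l\right) \left(16 + l\right)$ ($U{\left(l \right)} = \left(l + 16\right) \left(l - 1\right) = \left(16 + l\right) \left(-1 + l\right) = \left(-1 + l\right) \left(16 + l\right)$)
$U{\left(33 \right)} + 15^{2} = \left(-16 + 33^{2} + 15 \cdot 33\right) + 15^{2} = \left(-16 + 1089 + 495\right) + 225 = 1568 + 225 = 1793$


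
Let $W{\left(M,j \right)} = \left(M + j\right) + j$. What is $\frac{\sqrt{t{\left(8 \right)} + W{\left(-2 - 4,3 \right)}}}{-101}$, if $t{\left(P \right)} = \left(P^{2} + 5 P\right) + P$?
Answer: $- \frac{4 \sqrt{7}}{101} \approx -0.10478$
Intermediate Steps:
$t{\left(P \right)} = P^{2} + 6 P$
$W{\left(M,j \right)} = M + 2 j$
$\frac{\sqrt{t{\left(8 \right)} + W{\left(-2 - 4,3 \right)}}}{-101} = \frac{\sqrt{8 \left(6 + 8\right) + \left(\left(-2 - 4\right) + 2 \cdot 3\right)}}{-101} = \sqrt{8 \cdot 14 + \left(\left(-2 - 4\right) + 6\right)} \left(- \frac{1}{101}\right) = \sqrt{112 + \left(-6 + 6\right)} \left(- \frac{1}{101}\right) = \sqrt{112 + 0} \left(- \frac{1}{101}\right) = \sqrt{112} \left(- \frac{1}{101}\right) = 4 \sqrt{7} \left(- \frac{1}{101}\right) = - \frac{4 \sqrt{7}}{101}$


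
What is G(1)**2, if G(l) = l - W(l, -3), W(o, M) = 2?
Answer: 1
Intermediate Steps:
G(l) = -2 + l (G(l) = l - 1*2 = l - 2 = -2 + l)
G(1)**2 = (-2 + 1)**2 = (-1)**2 = 1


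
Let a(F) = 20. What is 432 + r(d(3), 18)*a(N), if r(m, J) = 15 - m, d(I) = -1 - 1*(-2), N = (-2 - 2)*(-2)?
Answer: 712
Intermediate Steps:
N = 8 (N = -4*(-2) = 8)
d(I) = 1 (d(I) = -1 + 2 = 1)
432 + r(d(3), 18)*a(N) = 432 + (15 - 1*1)*20 = 432 + (15 - 1)*20 = 432 + 14*20 = 432 + 280 = 712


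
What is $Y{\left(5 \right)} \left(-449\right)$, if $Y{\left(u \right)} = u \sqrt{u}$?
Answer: $- 2245 \sqrt{5} \approx -5020.0$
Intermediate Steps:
$Y{\left(u \right)} = u^{\frac{3}{2}}$
$Y{\left(5 \right)} \left(-449\right) = 5^{\frac{3}{2}} \left(-449\right) = 5 \sqrt{5} \left(-449\right) = - 2245 \sqrt{5}$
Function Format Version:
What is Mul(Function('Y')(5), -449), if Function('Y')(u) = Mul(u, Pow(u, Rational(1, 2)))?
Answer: Mul(-2245, Pow(5, Rational(1, 2))) ≈ -5020.0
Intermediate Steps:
Function('Y')(u) = Pow(u, Rational(3, 2))
Mul(Function('Y')(5), -449) = Mul(Pow(5, Rational(3, 2)), -449) = Mul(Mul(5, Pow(5, Rational(1, 2))), -449) = Mul(-2245, Pow(5, Rational(1, 2)))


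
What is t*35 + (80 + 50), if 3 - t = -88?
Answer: 3315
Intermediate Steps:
t = 91 (t = 3 - 1*(-88) = 3 + 88 = 91)
t*35 + (80 + 50) = 91*35 + (80 + 50) = 3185 + 130 = 3315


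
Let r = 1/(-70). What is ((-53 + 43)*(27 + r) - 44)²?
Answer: 4826809/49 ≈ 98506.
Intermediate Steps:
r = -1/70 ≈ -0.014286
((-53 + 43)*(27 + r) - 44)² = ((-53 + 43)*(27 - 1/70) - 44)² = (-10*1889/70 - 44)² = (-1889/7 - 44)² = (-2197/7)² = 4826809/49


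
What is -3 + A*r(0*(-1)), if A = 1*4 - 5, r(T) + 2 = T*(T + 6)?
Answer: -1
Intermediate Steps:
r(T) = -2 + T*(6 + T) (r(T) = -2 + T*(T + 6) = -2 + T*(6 + T))
A = -1 (A = 4 - 5 = -1)
-3 + A*r(0*(-1)) = -3 - (-2 + (0*(-1))² + 6*(0*(-1))) = -3 - (-2 + 0² + 6*0) = -3 - (-2 + 0 + 0) = -3 - 1*(-2) = -3 + 2 = -1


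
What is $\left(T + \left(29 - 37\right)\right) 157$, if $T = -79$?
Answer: $-13659$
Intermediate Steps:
$\left(T + \left(29 - 37\right)\right) 157 = \left(-79 + \left(29 - 37\right)\right) 157 = \left(-79 - 8\right) 157 = \left(-87\right) 157 = -13659$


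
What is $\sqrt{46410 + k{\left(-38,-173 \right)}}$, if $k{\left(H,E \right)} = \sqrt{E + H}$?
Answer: $\sqrt{46410 + i \sqrt{211}} \approx 215.43 + 0.0337 i$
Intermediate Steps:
$\sqrt{46410 + k{\left(-38,-173 \right)}} = \sqrt{46410 + \sqrt{-173 - 38}} = \sqrt{46410 + \sqrt{-211}} = \sqrt{46410 + i \sqrt{211}}$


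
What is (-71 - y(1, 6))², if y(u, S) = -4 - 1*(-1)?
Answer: 4624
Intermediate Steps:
y(u, S) = -3 (y(u, S) = -4 + 1 = -3)
(-71 - y(1, 6))² = (-71 - 1*(-3))² = (-71 + 3)² = (-68)² = 4624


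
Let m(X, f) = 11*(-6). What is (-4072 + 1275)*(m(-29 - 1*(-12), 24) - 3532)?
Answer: 10063606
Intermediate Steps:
m(X, f) = -66
(-4072 + 1275)*(m(-29 - 1*(-12), 24) - 3532) = (-4072 + 1275)*(-66 - 3532) = -2797*(-3598) = 10063606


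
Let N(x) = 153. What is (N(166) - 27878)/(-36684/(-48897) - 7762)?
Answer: 30125985/8433374 ≈ 3.5722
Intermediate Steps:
(N(166) - 27878)/(-36684/(-48897) - 7762) = (153 - 27878)/(-36684/(-48897) - 7762) = -27725/(-36684*(-1/48897) - 7762) = -27725/(4076/5433 - 7762) = -27725/(-42166870/5433) = -27725*(-5433/42166870) = 30125985/8433374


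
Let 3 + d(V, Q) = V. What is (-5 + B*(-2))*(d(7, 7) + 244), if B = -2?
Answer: -248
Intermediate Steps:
d(V, Q) = -3 + V
(-5 + B*(-2))*(d(7, 7) + 244) = (-5 - 2*(-2))*((-3 + 7) + 244) = (-5 + 4)*(4 + 244) = -1*248 = -248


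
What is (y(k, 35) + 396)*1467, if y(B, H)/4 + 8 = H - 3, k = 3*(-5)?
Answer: 721764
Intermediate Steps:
k = -15
y(B, H) = -44 + 4*H (y(B, H) = -32 + 4*(H - 3) = -32 + 4*(-3 + H) = -32 + (-12 + 4*H) = -44 + 4*H)
(y(k, 35) + 396)*1467 = ((-44 + 4*35) + 396)*1467 = ((-44 + 140) + 396)*1467 = (96 + 396)*1467 = 492*1467 = 721764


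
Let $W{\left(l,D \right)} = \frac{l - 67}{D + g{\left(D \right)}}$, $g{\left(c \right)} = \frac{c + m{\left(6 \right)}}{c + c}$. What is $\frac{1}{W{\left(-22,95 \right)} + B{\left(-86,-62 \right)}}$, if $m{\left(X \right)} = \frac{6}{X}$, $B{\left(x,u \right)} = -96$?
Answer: $- \frac{9073}{879463} \approx -0.010317$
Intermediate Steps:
$g{\left(c \right)} = \frac{1 + c}{2 c}$ ($g{\left(c \right)} = \frac{c + \frac{6}{6}}{c + c} = \frac{c + 6 \cdot \frac{1}{6}}{2 c} = \left(c + 1\right) \frac{1}{2 c} = \left(1 + c\right) \frac{1}{2 c} = \frac{1 + c}{2 c}$)
$W{\left(l,D \right)} = \frac{-67 + l}{D + \frac{1 + D}{2 D}}$ ($W{\left(l,D \right)} = \frac{l - 67}{D + \frac{1 + D}{2 D}} = \frac{-67 + l}{D + \frac{1 + D}{2 D}}$)
$\frac{1}{W{\left(-22,95 \right)} + B{\left(-86,-62 \right)}} = \frac{1}{2 \cdot 95 \frac{1}{1 + 95 + 2 \cdot 95^{2}} \left(-67 - 22\right) - 96} = \frac{1}{2 \cdot 95 \frac{1}{1 + 95 + 2 \cdot 9025} \left(-89\right) - 96} = \frac{1}{2 \cdot 95 \frac{1}{1 + 95 + 18050} \left(-89\right) - 96} = \frac{1}{2 \cdot 95 \cdot \frac{1}{18146} \left(-89\right) - 96} = \frac{1}{- \frac{8455}{9073} - 96} = \frac{1}{- \frac{879463}{9073}} = - \frac{9073}{879463}$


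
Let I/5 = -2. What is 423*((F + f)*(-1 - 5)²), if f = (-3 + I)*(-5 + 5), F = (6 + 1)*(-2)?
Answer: -213192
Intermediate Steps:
I = -10 (I = 5*(-2) = -10)
F = -14 (F = 7*(-2) = -14)
f = 0 (f = (-3 - 10)*(-5 + 5) = -13*0 = 0)
423*((F + f)*(-1 - 5)²) = 423*((-14 + 0)*(-1 - 5)²) = 423*(-14*(-6)²) = 423*(-14*36) = 423*(-504) = -213192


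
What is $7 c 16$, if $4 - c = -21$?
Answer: $2800$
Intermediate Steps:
$c = 25$ ($c = 4 - -21 = 4 + 21 = 25$)
$7 c 16 = 7 \cdot 25 \cdot 16 = 175 \cdot 16 = 2800$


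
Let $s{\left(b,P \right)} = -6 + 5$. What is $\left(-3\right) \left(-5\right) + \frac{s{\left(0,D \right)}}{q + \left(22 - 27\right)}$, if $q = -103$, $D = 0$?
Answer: $\frac{1621}{108} \approx 15.009$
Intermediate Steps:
$s{\left(b,P \right)} = -1$
$\left(-3\right) \left(-5\right) + \frac{s{\left(0,D \right)}}{q + \left(22 - 27\right)} = \left(-3\right) \left(-5\right) - \frac{1}{-103 + \left(22 - 27\right)} = 15 - \frac{1}{-103 + \left(22 - 27\right)} = 15 - \frac{1}{-103 - 5} = 15 - \frac{1}{-108} = 15 - - \frac{1}{108} = 15 + \frac{1}{108} = \frac{1621}{108}$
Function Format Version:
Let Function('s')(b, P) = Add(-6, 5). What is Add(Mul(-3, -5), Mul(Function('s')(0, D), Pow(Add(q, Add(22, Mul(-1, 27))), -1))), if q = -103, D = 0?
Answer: Rational(1621, 108) ≈ 15.009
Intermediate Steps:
Function('s')(b, P) = -1
Add(Mul(-3, -5), Mul(Function('s')(0, D), Pow(Add(q, Add(22, Mul(-1, 27))), -1))) = Add(Mul(-3, -5), Mul(-1, Pow(Add(-103, Add(22, Mul(-1, 27))), -1))) = Add(15, Mul(-1, Pow(Add(-103, Add(22, -27)), -1))) = Add(15, Mul(-1, Pow(Add(-103, -5), -1))) = Add(15, Mul(-1, Pow(-108, -1))) = Add(15, Mul(-1, Rational(-1, 108))) = Add(15, Rational(1, 108)) = Rational(1621, 108)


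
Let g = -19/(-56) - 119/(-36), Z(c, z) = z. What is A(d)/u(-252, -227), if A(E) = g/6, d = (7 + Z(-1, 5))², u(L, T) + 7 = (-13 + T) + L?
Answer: -1837/1508976 ≈ -0.0012174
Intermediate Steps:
g = 1837/504 (g = -19*(-1/56) - 119*(-1/36) = 19/56 + 119/36 = 1837/504 ≈ 3.6448)
u(L, T) = -20 + L + T (u(L, T) = -7 + ((-13 + T) + L) = -7 + (-13 + L + T) = -20 + L + T)
d = 144 (d = (7 + 5)² = 12² = 144)
A(E) = 1837/3024 (A(E) = (1837/504)/6 = (1837/504)*(⅙) = 1837/3024)
A(d)/u(-252, -227) = 1837/(3024*(-20 - 252 - 227)) = (1837/3024)/(-499) = (1837/3024)*(-1/499) = -1837/1508976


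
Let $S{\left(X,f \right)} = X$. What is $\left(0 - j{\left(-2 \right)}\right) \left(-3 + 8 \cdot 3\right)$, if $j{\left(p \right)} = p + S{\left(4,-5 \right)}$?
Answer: $-42$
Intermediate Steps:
$j{\left(p \right)} = 4 + p$ ($j{\left(p \right)} = p + 4 = 4 + p$)
$\left(0 - j{\left(-2 \right)}\right) \left(-3 + 8 \cdot 3\right) = \left(0 - \left(4 - 2\right)\right) \left(-3 + 8 \cdot 3\right) = \left(0 - 2\right) \left(-3 + 24\right) = \left(0 - 2\right) 21 = \left(-2\right) 21 = -42$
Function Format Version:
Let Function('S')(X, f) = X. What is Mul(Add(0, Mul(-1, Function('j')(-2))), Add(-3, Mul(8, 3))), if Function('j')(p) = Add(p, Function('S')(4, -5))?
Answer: -42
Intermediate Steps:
Function('j')(p) = Add(4, p) (Function('j')(p) = Add(p, 4) = Add(4, p))
Mul(Add(0, Mul(-1, Function('j')(-2))), Add(-3, Mul(8, 3))) = Mul(Add(0, Mul(-1, Add(4, -2))), Add(-3, Mul(8, 3))) = Mul(Add(0, Mul(-1, 2)), Add(-3, 24)) = Mul(Add(0, -2), 21) = Mul(-2, 21) = -42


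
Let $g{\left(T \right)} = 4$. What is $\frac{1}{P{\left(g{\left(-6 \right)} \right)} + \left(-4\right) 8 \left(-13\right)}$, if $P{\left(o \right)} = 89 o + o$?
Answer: $\frac{1}{776} \approx 0.0012887$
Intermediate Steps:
$P{\left(o \right)} = 90 o$
$\frac{1}{P{\left(g{\left(-6 \right)} \right)} + \left(-4\right) 8 \left(-13\right)} = \frac{1}{90 \cdot 4 + \left(-4\right) 8 \left(-13\right)} = \frac{1}{360 - -416} = \frac{1}{360 + 416} = \frac{1}{776}$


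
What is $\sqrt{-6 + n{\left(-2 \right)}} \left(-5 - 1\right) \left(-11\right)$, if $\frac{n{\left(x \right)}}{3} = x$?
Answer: $132 i \sqrt{3} \approx 228.63 i$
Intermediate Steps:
$n{\left(x \right)} = 3 x$
$\sqrt{-6 + n{\left(-2 \right)}} \left(-5 - 1\right) \left(-11\right) = \sqrt{-6 + 3 \left(-2\right)} \left(-5 - 1\right) \left(-11\right) = \sqrt{-6 - 6} \left(-6\right) \left(-11\right) = \sqrt{-12} \left(-6\right) \left(-11\right) = 2 i \sqrt{3} \left(-6\right) \left(-11\right) = - 12 i \sqrt{3} \left(-11\right) = 132 i \sqrt{3}$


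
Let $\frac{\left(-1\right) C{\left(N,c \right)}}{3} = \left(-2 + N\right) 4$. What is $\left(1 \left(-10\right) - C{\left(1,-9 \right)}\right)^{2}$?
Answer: $484$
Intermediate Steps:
$C{\left(N,c \right)} = 24 - 12 N$ ($C{\left(N,c \right)} = - 3 \left(-2 + N\right) 4 = - 3 \left(-8 + 4 N\right) = 24 - 12 N$)
$\left(1 \left(-10\right) - C{\left(1,-9 \right)}\right)^{2} = \left(1 \left(-10\right) - \left(24 - 12\right)\right)^{2} = \left(-10 - \left(24 - 12\right)\right)^{2} = \left(-10 - 12\right)^{2} = \left(-22\right)^{2} = 484$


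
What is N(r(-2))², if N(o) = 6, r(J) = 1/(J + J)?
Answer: 36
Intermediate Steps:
r(J) = 1/(2*J)
N(r(-2))² = 6² = 36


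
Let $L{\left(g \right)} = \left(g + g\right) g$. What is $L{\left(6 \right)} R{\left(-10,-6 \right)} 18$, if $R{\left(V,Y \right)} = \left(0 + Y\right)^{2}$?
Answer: $46656$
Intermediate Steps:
$R{\left(V,Y \right)} = Y^{2}$
$L{\left(g \right)} = 2 g^{2}$ ($L{\left(g \right)} = 2 g g = 2 g^{2}$)
$L{\left(6 \right)} R{\left(-10,-6 \right)} 18 = 2 \cdot 6^{2} \left(-6\right)^{2} \cdot 18 = 2 \cdot 36 \cdot 36 \cdot 18 = 72 \cdot 36 \cdot 18 = 2592 \cdot 18 = 46656$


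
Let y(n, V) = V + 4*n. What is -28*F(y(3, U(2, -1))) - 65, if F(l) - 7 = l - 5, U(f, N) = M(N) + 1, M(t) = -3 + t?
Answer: -373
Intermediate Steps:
U(f, N) = -2 + N (U(f, N) = (-3 + N) + 1 = -2 + N)
F(l) = 2 + l (F(l) = 7 + (l - 5) = 7 + (-5 + l) = 2 + l)
-28*F(y(3, U(2, -1))) - 65 = -28*(2 + ((-2 - 1) + 4*3)) - 65 = -28*(2 + (-3 + 12)) - 65 = -28*(2 + 9) - 65 = -28*11 - 65 = -308 - 65 = -373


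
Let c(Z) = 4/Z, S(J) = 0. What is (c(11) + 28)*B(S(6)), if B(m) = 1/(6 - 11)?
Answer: -312/55 ≈ -5.6727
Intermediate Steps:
B(m) = -1/5 (B(m) = 1/(-5) = -1/5)
(c(11) + 28)*B(S(6)) = (4/11 + 28)*(-1/5) = (312/11)*(-1/5) = -312/55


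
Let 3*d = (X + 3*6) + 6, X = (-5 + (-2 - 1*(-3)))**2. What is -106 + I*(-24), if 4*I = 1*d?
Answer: -186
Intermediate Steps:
X = 16 (X = (-5 + (-2 + 3))**2 = (-5 + 1)**2 = (-4)**2 = 16)
d = 40/3 (d = ((16 + 3*6) + 6)/3 = ((16 + 18) + 6)/3 = (34 + 6)/3 = (1/3)*40 = 40/3 ≈ 13.333)
I = 10/3 (I = (1*(40/3))/4 = (1/4)*(40/3) = 10/3 ≈ 3.3333)
-106 + I*(-24) = -106 + (10/3)*(-24) = -106 - 80 = -186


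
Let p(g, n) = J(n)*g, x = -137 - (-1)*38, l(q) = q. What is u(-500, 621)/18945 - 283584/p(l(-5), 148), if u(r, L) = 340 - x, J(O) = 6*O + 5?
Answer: 1074891803/16917885 ≈ 63.536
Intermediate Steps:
J(O) = 5 + 6*O
x = -99 (x = -137 - 1*(-38) = -137 + 38 = -99)
u(r, L) = 439 (u(r, L) = 340 - 1*(-99) = 340 + 99 = 439)
p(g, n) = g*(5 + 6*n) (p(g, n) = (5 + 6*n)*g = g*(5 + 6*n))
u(-500, 621)/18945 - 283584/p(l(-5), 148) = 439/18945 - 283584*(-1/(5*(5 + 6*148))) = 439*(1/18945) - 283584*(-1/(5*(5 + 888))) = 439/18945 - 283584/((-5*893)) = 439/18945 - 283584/(-4465) = 439/18945 - 283584*(-1/4465) = 439/18945 + 283584/4465 = 1074891803/16917885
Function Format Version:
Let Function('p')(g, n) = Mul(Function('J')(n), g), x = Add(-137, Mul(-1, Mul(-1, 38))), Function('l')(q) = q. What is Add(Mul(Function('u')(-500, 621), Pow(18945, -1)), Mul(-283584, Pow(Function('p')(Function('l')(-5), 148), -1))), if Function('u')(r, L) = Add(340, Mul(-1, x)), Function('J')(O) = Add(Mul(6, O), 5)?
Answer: Rational(1074891803, 16917885) ≈ 63.536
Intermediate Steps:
Function('J')(O) = Add(5, Mul(6, O))
x = -99 (x = Add(-137, Mul(-1, -38)) = Add(-137, 38) = -99)
Function('u')(r, L) = 439 (Function('u')(r, L) = Add(340, Mul(-1, -99)) = Add(340, 99) = 439)
Function('p')(g, n) = Mul(g, Add(5, Mul(6, n))) (Function('p')(g, n) = Mul(Add(5, Mul(6, n)), g) = Mul(g, Add(5, Mul(6, n))))
Add(Mul(Function('u')(-500, 621), Pow(18945, -1)), Mul(-283584, Pow(Function('p')(Function('l')(-5), 148), -1))) = Add(Mul(439, Pow(18945, -1)), Mul(-283584, Pow(Mul(-5, Add(5, Mul(6, 148))), -1))) = Add(Mul(439, Rational(1, 18945)), Mul(-283584, Pow(Mul(-5, Add(5, 888)), -1))) = Add(Rational(439, 18945), Mul(-283584, Pow(Mul(-5, 893), -1))) = Add(Rational(439, 18945), Mul(-283584, Pow(-4465, -1))) = Add(Rational(439, 18945), Mul(-283584, Rational(-1, 4465))) = Add(Rational(439, 18945), Rational(283584, 4465)) = Rational(1074891803, 16917885)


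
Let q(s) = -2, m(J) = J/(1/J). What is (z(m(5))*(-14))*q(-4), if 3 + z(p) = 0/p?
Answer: -84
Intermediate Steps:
m(J) = J**2 (m(J) = J*J = J**2)
z(p) = -3 (z(p) = -3 + 0/p = -3 + 0 = -3)
(z(m(5))*(-14))*q(-4) = -3*(-14)*(-2) = 42*(-2) = -84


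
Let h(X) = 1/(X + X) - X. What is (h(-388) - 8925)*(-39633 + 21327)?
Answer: 60635998089/388 ≈ 1.5628e+8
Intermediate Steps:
h(X) = 1/(2*X) - X
(h(-388) - 8925)*(-39633 + 21327) = (((½)/(-388) - 1*(-388)) - 8925)*(-39633 + 21327) = (((½)*(-1/388) + 388) - 8925)*(-18306) = ((-1/776 + 388) - 8925)*(-18306) = (301087/776 - 8925)*(-18306) = -6624713/776*(-18306) = 60635998089/388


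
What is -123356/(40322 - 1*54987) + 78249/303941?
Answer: 38640467581/4457294765 ≈ 8.6690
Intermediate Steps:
-123356/(40322 - 1*54987) + 78249/303941 = -123356/(40322 - 54987) + 78249*(1/303941) = -123356/(-14665) + 78249/303941 = -123356*(-1/14665) + 78249/303941 = 123356/14665 + 78249/303941 = 38640467581/4457294765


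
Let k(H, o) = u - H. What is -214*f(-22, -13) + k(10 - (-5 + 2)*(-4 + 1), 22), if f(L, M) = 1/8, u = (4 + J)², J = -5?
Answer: -107/4 ≈ -26.750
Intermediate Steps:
u = 1 (u = (4 - 5)² = (-1)² = 1)
k(H, o) = 1 - H
f(L, M) = ⅛
-214*f(-22, -13) + k(10 - (-5 + 2)*(-4 + 1), 22) = -214*⅛ + (1 - (10 - (-5 + 2)*(-4 + 1))) = -107/4 + (1 - (10 - (-3)*(-3))) = -107/4 + (1 - (10 - 1*9)) = -107/4 + (1 - (10 - 9)) = -107/4 + (1 - 1*1) = -107/4 + (1 - 1) = -107/4 + 0 = -107/4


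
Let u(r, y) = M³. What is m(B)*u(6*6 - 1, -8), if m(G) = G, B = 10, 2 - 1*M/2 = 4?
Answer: -640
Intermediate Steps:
M = -4 (M = 4 - 2*4 = 4 - 8 = -4)
u(r, y) = -64 (u(r, y) = (-4)³ = -64)
m(B)*u(6*6 - 1, -8) = 10*(-64) = -640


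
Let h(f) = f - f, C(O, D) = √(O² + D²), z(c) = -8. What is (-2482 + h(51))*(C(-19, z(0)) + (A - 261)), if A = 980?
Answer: -1784558 - 12410*√17 ≈ -1.8357e+6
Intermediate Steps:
C(O, D) = √(D² + O²)
h(f) = 0
(-2482 + h(51))*(C(-19, z(0)) + (A - 261)) = (-2482 + 0)*(√((-8)² + (-19)²) + (980 - 261)) = -2482*(√(64 + 361) + 719) = -2482*(√425 + 719) = -2482*(5*√17 + 719) = -2482*(719 + 5*√17) = -1784558 - 12410*√17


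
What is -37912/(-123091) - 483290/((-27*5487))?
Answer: 2100170138/588251889 ≈ 3.5702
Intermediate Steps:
-37912/(-123091) - 483290/((-27*5487)) = -37912*(-1/123091) - 483290/(-148149) = 37912/123091 - 483290*(-1/148149) = 37912/123091 + 15590/4779 = 2100170138/588251889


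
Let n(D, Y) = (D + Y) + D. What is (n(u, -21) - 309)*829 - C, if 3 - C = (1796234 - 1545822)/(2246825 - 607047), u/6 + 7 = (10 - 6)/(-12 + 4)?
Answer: -285471286481/819889 ≈ -3.4818e+5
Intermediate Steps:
u = -45 (u = -42 + 6*((10 - 6)/(-12 + 4)) = -42 + 6*(4/(-8)) = -42 + 6*(4*(-⅛)) = -42 + 6*(-½) = -42 - 3 = -45)
n(D, Y) = Y + 2*D
C = 2334461/819889 (C = 3 - (1796234 - 1545822)/(2246825 - 607047) = 3 - 250412/1639778 = 3 - 1*125206/819889 = 3 - 125206/819889 = 2334461/819889 ≈ 2.8473)
(n(u, -21) - 309)*829 - C = ((-21 + 2*(-45)) - 309)*829 - 1*2334461/819889 = ((-21 - 90) - 309)*829 - 2334461/819889 = (-111 - 309)*829 - 2334461/819889 = -420*829 - 2334461/819889 = -348180 - 2334461/819889 = -285471286481/819889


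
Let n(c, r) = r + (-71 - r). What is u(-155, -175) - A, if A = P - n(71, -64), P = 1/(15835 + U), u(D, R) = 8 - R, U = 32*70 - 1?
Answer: 2024287/18074 ≈ 112.00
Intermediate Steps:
n(c, r) = -71
U = 2239 (U = 2240 - 1 = 2239)
P = 1/18074 (P = 1/(15835 + 2239) = 1/18074 ≈ 5.5328e-5)
A = 1283255/18074 (A = 1/18074 - 1*(-71) = 1/18074 + 71 = 1283255/18074 ≈ 71.000)
u(-155, -175) - A = (8 - 1*(-175)) - 1*1283255/18074 = (8 + 175) - 1283255/18074 = 183 - 1283255/18074 = 2024287/18074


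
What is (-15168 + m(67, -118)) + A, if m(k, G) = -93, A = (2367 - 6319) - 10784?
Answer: -29997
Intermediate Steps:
A = -14736 (A = -3952 - 10784 = -14736)
(-15168 + m(67, -118)) + A = (-15168 - 93) - 14736 = -15261 - 14736 = -29997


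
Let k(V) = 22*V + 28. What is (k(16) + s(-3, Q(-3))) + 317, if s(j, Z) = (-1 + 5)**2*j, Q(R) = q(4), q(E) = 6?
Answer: 649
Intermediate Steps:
Q(R) = 6
k(V) = 28 + 22*V
s(j, Z) = 16*j (s(j, Z) = 4**2*j = 16*j)
(k(16) + s(-3, Q(-3))) + 317 = ((28 + 22*16) + 16*(-3)) + 317 = ((28 + 352) - 48) + 317 = (380 - 48) + 317 = 332 + 317 = 649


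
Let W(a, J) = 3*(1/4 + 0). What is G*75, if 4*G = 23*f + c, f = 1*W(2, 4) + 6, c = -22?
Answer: 39975/16 ≈ 2498.4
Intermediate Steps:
W(a, J) = ¾ (W(a, J) = 3*(¼ + 0) = 3*(¼) = ¾)
f = 27/4 (f = 1*(¾) + 6 = ¾ + 6 = 27/4 ≈ 6.7500)
G = 533/16 (G = (23*(27/4) - 22)/4 = (621/4 - 22)/4 = (¼)*(533/4) = 533/16 ≈ 33.313)
G*75 = (533/16)*75 = 39975/16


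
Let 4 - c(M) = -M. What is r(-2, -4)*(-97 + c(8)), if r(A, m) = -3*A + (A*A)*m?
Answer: 850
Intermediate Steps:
c(M) = 4 + M (c(M) = 4 - (-1)*M = 4 + M)
r(A, m) = -3*A + m*A² (r(A, m) = -3*A + A²*m = -3*A + m*A²)
r(-2, -4)*(-97 + c(8)) = (-2*(-3 - 2*(-4)))*(-97 + (4 + 8)) = (-2*(-3 + 8))*(-97 + 12) = -2*5*(-85) = -10*(-85) = 850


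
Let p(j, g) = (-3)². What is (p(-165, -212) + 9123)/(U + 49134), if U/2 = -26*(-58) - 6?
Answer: 4566/26069 ≈ 0.17515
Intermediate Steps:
p(j, g) = 9
U = 3004 (U = 2*(-26*(-58) - 6) = 2*(1508 - 6) = 2*1502 = 3004)
(p(-165, -212) + 9123)/(U + 49134) = (9 + 9123)/(3004 + 49134) = 9132/52138 = 9132*(1/52138) = 4566/26069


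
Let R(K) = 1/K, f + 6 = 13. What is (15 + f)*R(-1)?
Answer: -22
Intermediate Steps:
f = 7 (f = -6 + 13 = 7)
(15 + f)*R(-1) = (15 + 7)/(-1) = 22*(-1) = -22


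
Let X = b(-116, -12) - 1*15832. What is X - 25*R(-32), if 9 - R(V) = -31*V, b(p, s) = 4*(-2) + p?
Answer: 8619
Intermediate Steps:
b(p, s) = -8 + p
R(V) = 9 + 31*V (R(V) = 9 - (-31)*V = 9 + 31*V)
X = -15956 (X = (-8 - 116) - 1*15832 = -124 - 15832 = -15956)
X - 25*R(-32) = -15956 - 25*(9 + 31*(-32)) = -15956 - 25*(9 - 992) = -15956 - 25*(-983) = -15956 + 24575 = 8619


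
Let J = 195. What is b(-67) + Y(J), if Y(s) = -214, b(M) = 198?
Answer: -16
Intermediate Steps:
b(-67) + Y(J) = 198 - 214 = -16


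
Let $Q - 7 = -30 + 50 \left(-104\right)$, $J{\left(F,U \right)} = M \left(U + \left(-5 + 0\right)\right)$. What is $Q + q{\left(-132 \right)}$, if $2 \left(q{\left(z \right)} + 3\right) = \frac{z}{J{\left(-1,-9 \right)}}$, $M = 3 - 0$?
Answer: $- \frac{36571}{7} \approx -5224.4$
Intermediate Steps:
$M = 3$ ($M = 3 + 0 = 3$)
$J{\left(F,U \right)} = -15 + 3 U$ ($J{\left(F,U \right)} = 3 \left(U + \left(-5 + 0\right)\right) = 3 \left(U - 5\right) = 3 \left(-5 + U\right) = -15 + 3 U$)
$Q = -5223$ ($Q = 7 + \left(-30 + 50 \left(-104\right)\right) = 7 - 5230 = -5223$)
$q{\left(z \right)} = -3 - \frac{z}{84}$ ($q{\left(z \right)} = -3 + \frac{z \frac{1}{-15 + 3 \left(-9\right)}}{2} = -3 + \frac{z \frac{1}{-15 - 27}}{2} = -3 + \frac{z \frac{1}{-42}}{2} = -3 + \frac{z \left(- \frac{1}{42}\right)}{2} = -3 + \frac{\left(- \frac{1}{42}\right) z}{2} = -3 - \frac{z}{84}$)
$Q + q{\left(-132 \right)} = -5223 - \frac{10}{7} = - \frac{36571}{7}$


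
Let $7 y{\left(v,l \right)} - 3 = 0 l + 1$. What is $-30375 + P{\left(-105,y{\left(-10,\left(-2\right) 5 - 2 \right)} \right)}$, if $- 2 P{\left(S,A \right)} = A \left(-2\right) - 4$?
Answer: $- \frac{212607}{7} \approx -30372.0$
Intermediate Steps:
$y{\left(v,l \right)} = \frac{4}{7}$ ($y{\left(v,l \right)} = \frac{3}{7} + \frac{0 l + 1}{7} = \frac{3}{7} + \frac{0 + 1}{7} = \frac{3}{7} + \frac{1}{7} \cdot 1 = \frac{3}{7} + \frac{1}{7} = \frac{4}{7}$)
$P{\left(S,A \right)} = 2 + A$ ($P{\left(S,A \right)} = - \frac{A \left(-2\right) - 4}{2} = - \frac{- 2 A - 4}{2} = - \frac{-4 - 2 A}{2} = 2 + A$)
$-30375 + P{\left(-105,y{\left(-10,\left(-2\right) 5 - 2 \right)} \right)} = -30375 + \left(2 + \frac{4}{7}\right) = -30375 + \frac{18}{7} = - \frac{212607}{7}$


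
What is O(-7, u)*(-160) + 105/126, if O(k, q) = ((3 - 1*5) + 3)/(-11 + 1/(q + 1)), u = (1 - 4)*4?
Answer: 5585/366 ≈ 15.260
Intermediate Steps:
u = -12 (u = -3*4 = -12)
O(k, q) = 1/(-11 + 1/(1 + q)) (O(k, q) = ((3 - 5) + 3)/(-11 + 1/(1 + q)) = (-2 + 3)/(-11 + 1/(1 + q)) = 1/(-11 + 1/(1 + q)))
O(-7, u)*(-160) + 105/126 = ((-1 - 1*(-12))/(10 + 11*(-12)))*(-160) + 105/126 = ((-1 + 12)/(10 - 132))*(-160) + 105*(1/126) = (11/(-122))*(-160) + 5/6 = -1/122*11*(-160) + 5/6 = -11/122*(-160) + 5/6 = 880/61 + 5/6 = 5585/366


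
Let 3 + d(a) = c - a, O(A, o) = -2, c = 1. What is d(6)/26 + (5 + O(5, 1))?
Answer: 35/13 ≈ 2.6923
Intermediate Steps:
d(a) = -2 - a (d(a) = -3 + (1 - a) = -2 - a)
d(6)/26 + (5 + O(5, 1)) = (-2 - 1*6)/26 + (5 - 2) = (-2 - 6)/26 + 3 = (1/26)*(-8) + 3 = -4/13 + 3 = 35/13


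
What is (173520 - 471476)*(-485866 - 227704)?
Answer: 212612462920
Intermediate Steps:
(173520 - 471476)*(-485866 - 227704) = -297956*(-713570) = 212612462920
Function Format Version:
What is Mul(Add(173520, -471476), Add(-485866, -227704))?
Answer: 212612462920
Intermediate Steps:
Mul(Add(173520, -471476), Add(-485866, -227704)) = Mul(-297956, -713570) = 212612462920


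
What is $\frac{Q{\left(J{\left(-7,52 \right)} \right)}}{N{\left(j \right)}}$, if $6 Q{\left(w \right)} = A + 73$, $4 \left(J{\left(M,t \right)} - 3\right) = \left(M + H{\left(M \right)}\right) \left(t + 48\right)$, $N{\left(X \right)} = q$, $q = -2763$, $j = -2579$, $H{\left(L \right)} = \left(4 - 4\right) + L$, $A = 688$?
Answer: $- \frac{761}{16578} \approx -0.045904$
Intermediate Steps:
$H{\left(L \right)} = L$ ($H{\left(L \right)} = 0 + L = L$)
$N{\left(X \right)} = -2763$
$J{\left(M,t \right)} = 3 + \frac{M \left(48 + t\right)}{2}$ ($J{\left(M,t \right)} = 3 + \frac{\left(M + M\right) \left(t + 48\right)}{4} = 3 + \frac{2 M \left(48 + t\right)}{4} = 3 + \frac{M \left(48 + t\right)}{2}$)
$Q{\left(w \right)} = \frac{761}{6}$ ($Q{\left(w \right)} = \frac{688 + 73}{6} = \frac{1}{6} \cdot 761 = \frac{761}{6}$)
$\frac{Q{\left(J{\left(-7,52 \right)} \right)}}{N{\left(j \right)}} = \frac{761}{6 \left(-2763\right)} = \frac{761}{6} \left(- \frac{1}{2763}\right) = - \frac{761}{16578}$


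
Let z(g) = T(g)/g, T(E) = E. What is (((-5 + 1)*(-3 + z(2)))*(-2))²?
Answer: 256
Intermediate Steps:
z(g) = 1 (z(g) = g/g = 1)
(((-5 + 1)*(-3 + z(2)))*(-2))² = (((-5 + 1)*(-3 + 1))*(-2))² = (-4*(-2)*(-2))² = (8*(-2))² = (-16)² = 256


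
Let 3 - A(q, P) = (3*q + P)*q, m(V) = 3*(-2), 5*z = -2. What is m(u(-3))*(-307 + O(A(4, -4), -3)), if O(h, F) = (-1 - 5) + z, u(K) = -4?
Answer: 9402/5 ≈ 1880.4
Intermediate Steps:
z = -2/5 (z = (1/5)*(-2) = -2/5 ≈ -0.40000)
m(V) = -6
A(q, P) = 3 - q*(P + 3*q) (A(q, P) = 3 - (3*q + P)*q = 3 - (P + 3*q)*q = 3 - q*(P + 3*q))
O(h, F) = -32/5 (O(h, F) = (-1 - 5) - 2/5 = -6 - 2/5 = -32/5)
m(u(-3))*(-307 + O(A(4, -4), -3)) = -6*(-307 - 32/5) = -6*(-1567/5) = 9402/5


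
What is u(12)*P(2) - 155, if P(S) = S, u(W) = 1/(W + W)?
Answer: -1859/12 ≈ -154.92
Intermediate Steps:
u(W) = 1/(2*W)
u(12)*P(2) - 155 = ((1/2)/12)*2 - 155 = ((1/2)*(1/12))*2 - 155 = (1/24)*2 - 155 = 1/12 - 155 = -1859/12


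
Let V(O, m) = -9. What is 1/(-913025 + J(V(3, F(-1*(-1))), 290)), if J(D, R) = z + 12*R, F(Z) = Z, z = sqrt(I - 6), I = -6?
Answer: -909545/827272107037 - 2*I*sqrt(3)/827272107037 ≈ -1.0994e-6 - 4.1874e-12*I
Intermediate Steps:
z = 2*I*sqrt(3) (z = sqrt(-6 - 6) = sqrt(-12) = 2*I*sqrt(3) ≈ 3.4641*I)
J(D, R) = 12*R + 2*I*sqrt(3) (J(D, R) = 2*I*sqrt(3) + 12*R = 12*R + 2*I*sqrt(3))
1/(-913025 + J(V(3, F(-1*(-1))), 290)) = 1/(-913025 + (12*290 + 2*I*sqrt(3))) = 1/(-913025 + (3480 + 2*I*sqrt(3))) = 1/(-909545 + 2*I*sqrt(3))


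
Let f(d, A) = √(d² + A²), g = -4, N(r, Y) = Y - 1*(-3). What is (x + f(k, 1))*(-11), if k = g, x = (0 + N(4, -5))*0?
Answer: -11*√17 ≈ -45.354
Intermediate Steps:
N(r, Y) = 3 + Y (N(r, Y) = Y + 3 = 3 + Y)
x = 0 (x = (0 + (3 - 5))*0 = (0 - 2)*0 = -2*0 = 0)
k = -4
f(d, A) = √(A² + d²)
(x + f(k, 1))*(-11) = (0 + √(1² + (-4)²))*(-11) = (0 + √(1 + 16))*(-11) = (0 + √17)*(-11) = √17*(-11) = -11*√17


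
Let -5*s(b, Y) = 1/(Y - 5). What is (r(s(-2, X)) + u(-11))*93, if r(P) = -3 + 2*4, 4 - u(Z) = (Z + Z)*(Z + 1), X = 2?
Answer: -19623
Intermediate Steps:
u(Z) = 4 - 2*Z*(1 + Z) (u(Z) = 4 - (Z + Z)*(Z + 1) = 4 - 2*Z*(1 + Z))
s(b, Y) = -1/(5*(-5 + Y)) (s(b, Y) = -1/(5*(Y - 5)) = -1/(5*(-5 + Y)))
r(P) = 5 (r(P) = -3 + 8 = 5)
(r(s(-2, X)) + u(-11))*93 = (5 + (4 - 2*(-11) - 2*(-11)**2))*93 = (5 + (4 + 22 - 2*121))*93 = (5 + (4 + 22 - 242))*93 = (5 - 216)*93 = -211*93 = -19623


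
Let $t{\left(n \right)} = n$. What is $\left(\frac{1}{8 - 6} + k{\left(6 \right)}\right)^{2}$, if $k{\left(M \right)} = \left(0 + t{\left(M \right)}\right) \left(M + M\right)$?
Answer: $\frac{21025}{4} \approx 5256.3$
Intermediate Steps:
$k{\left(M \right)} = 2 M^{2}$ ($k{\left(M \right)} = \left(0 + M\right) \left(M + M\right) = M 2 M = 2 M^{2}$)
$\left(\frac{1}{8 - 6} + k{\left(6 \right)}\right)^{2} = \left(\frac{1}{8 - 6} + 2 \cdot 6^{2}\right)^{2} = \left(\frac{1}{2} + 2 \cdot 36\right)^{2} = \left(\frac{1}{2} + 72\right)^{2} = \left(\frac{145}{2}\right)^{2} = \frac{21025}{4}$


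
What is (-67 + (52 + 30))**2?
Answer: 225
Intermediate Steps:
(-67 + (52 + 30))**2 = (-67 + 82)**2 = 15**2 = 225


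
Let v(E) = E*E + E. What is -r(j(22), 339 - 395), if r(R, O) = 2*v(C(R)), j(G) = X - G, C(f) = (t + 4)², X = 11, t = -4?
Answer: 0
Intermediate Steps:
C(f) = 0 (C(f) = (-4 + 4)² = 0² = 0)
v(E) = E + E² (v(E) = E² + E = E + E²)
j(G) = 11 - G
r(R, O) = 0 (r(R, O) = 2*(0*(1 + 0)) = 2*(0*1) = 2*0 = 0)
-r(j(22), 339 - 395) = -1*0 = 0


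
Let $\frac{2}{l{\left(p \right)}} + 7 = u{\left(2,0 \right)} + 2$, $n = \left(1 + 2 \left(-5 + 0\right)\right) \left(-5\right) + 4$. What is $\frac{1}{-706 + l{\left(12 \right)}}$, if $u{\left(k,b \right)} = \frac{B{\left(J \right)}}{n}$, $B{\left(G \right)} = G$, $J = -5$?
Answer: $- \frac{125}{88299} \approx -0.0014156$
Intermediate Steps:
$n = 49$ ($n = \left(1 + 2 \left(-5\right)\right) \left(-5\right) + 4 = \left(1 - 10\right) \left(-5\right) + 4 = \left(-9\right) \left(-5\right) + 4 = 45 + 4 = 49$)
$u{\left(k,b \right)} = - \frac{5}{49}$
$l{\left(p \right)} = - \frac{49}{125}$ ($l{\left(p \right)} = \frac{2}{-7 + \left(- \frac{5}{49} + 2\right)} = \frac{2}{-7 + \frac{93}{49}} = \frac{2}{- \frac{250}{49}} = 2 \left(- \frac{49}{250}\right) = - \frac{49}{125}$)
$\frac{1}{-706 + l{\left(12 \right)}} = \frac{1}{-706 - \frac{49}{125}} = \frac{1}{- \frac{88299}{125}} = - \frac{125}{88299}$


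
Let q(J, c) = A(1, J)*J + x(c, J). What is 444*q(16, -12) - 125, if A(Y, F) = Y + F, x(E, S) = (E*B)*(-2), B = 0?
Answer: 120643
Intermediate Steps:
x(E, S) = 0 (x(E, S) = (E*0)*(-2) = 0*(-2) = 0)
A(Y, F) = F + Y
q(J, c) = J*(1 + J) (q(J, c) = (J + 1)*J + 0 = (1 + J)*J + 0 = J*(1 + J) + 0 = J*(1 + J))
444*q(16, -12) - 125 = 444*(16*(1 + 16)) - 125 = 444*(16*17) - 125 = 444*272 - 125 = 120768 - 125 = 120643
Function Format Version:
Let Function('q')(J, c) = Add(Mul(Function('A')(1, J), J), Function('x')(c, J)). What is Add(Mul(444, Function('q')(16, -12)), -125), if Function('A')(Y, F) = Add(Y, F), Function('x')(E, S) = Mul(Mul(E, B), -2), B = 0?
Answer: 120643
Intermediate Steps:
Function('x')(E, S) = 0 (Function('x')(E, S) = Mul(Mul(E, 0), -2) = Mul(0, -2) = 0)
Function('A')(Y, F) = Add(F, Y)
Function('q')(J, c) = Mul(J, Add(1, J)) (Function('q')(J, c) = Add(Mul(Add(J, 1), J), 0) = Add(Mul(Add(1, J), J), 0) = Add(Mul(J, Add(1, J)), 0) = Mul(J, Add(1, J)))
Add(Mul(444, Function('q')(16, -12)), -125) = Add(Mul(444, Mul(16, Add(1, 16))), -125) = Add(Mul(444, Mul(16, 17)), -125) = Add(Mul(444, 272), -125) = Add(120768, -125) = 120643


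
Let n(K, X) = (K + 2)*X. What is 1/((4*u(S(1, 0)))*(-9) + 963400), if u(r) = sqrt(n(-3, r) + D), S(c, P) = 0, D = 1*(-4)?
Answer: 120425/116017445648 + 9*I/116017445648 ≈ 1.038e-6 + 7.7575e-11*I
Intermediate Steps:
D = -4
n(K, X) = X*(2 + K) (n(K, X) = (2 + K)*X = X*(2 + K))
u(r) = sqrt(-4 - r) (u(r) = sqrt(r*(2 - 3) - 4) = sqrt(r*(-1) - 4) = sqrt(-r - 4) = sqrt(-4 - r))
1/((4*u(S(1, 0)))*(-9) + 963400) = 1/((4*sqrt(-4 - 1*0))*(-9) + 963400) = 1/((4*sqrt(-4 + 0))*(-9) + 963400) = 1/((4*sqrt(-4))*(-9) + 963400) = 1/((4*(2*I))*(-9) + 963400) = 1/((8*I)*(-9) + 963400) = 1/(-72*I + 963400) = 1/(963400 - 72*I) = (963400 + 72*I)/928139565184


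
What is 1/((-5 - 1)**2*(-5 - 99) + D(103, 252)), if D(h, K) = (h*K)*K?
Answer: 1/6537168 ≈ 1.5297e-7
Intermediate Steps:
D(h, K) = h*K**2 (D(h, K) = (K*h)*K = h*K**2)
1/((-5 - 1)**2*(-5 - 99) + D(103, 252)) = 1/((-5 - 1)**2*(-5 - 99) + 103*252**2) = 1/((-6)**2*(-104) + 103*63504) = 1/(36*(-104) + 6540912) = 1/(-3744 + 6540912) = 1/6537168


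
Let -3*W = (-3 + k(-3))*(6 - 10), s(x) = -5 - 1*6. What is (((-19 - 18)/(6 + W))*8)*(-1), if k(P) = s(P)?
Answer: -444/19 ≈ -23.368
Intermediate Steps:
s(x) = -11 (s(x) = -5 - 6 = -11)
k(P) = -11
W = -56/3 (W = -(-3 - 11)*(6 - 10)/3 = -(-14)*(-4)/3 = -⅓*56 = -56/3 ≈ -18.667)
(((-19 - 18)/(6 + W))*8)*(-1) = (((-19 - 18)/(6 - 56/3))*8)*(-1) = (-37/(-38/3)*8)*(-1) = (-37*(-3/38)*8)*(-1) = ((111/38)*8)*(-1) = (444/19)*(-1) = -444/19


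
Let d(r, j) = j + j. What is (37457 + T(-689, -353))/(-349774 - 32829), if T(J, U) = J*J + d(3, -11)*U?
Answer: -519944/382603 ≈ -1.3590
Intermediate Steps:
d(r, j) = 2*j
T(J, U) = J**2 - 22*U (T(J, U) = J*J + (2*(-11))*U = J**2 - 22*U)
(37457 + T(-689, -353))/(-349774 - 32829) = (37457 + ((-689)**2 - 22*(-353)))/(-349774 - 32829) = (37457 + (474721 + 7766))/(-382603) = (37457 + 482487)*(-1/382603) = 519944*(-1/382603) = -519944/382603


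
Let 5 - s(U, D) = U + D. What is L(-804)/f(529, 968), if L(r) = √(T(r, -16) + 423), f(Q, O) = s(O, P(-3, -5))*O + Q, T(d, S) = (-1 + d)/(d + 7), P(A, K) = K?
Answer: -4*√16833437/738671555 ≈ -2.2217e-5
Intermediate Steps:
T(d, S) = (-1 + d)/(7 + d)
s(U, D) = 5 - D - U (s(U, D) = 5 - (U + D) = 5 - (D + U) = 5 + (-D - U) = 5 - D - U)
f(Q, O) = Q + O*(10 - O) (f(Q, O) = (5 - 1*(-5) - O)*O + Q = (5 + 5 - O)*O + Q = (10 - O)*O + Q = O*(10 - O) + Q = Q + O*(10 - O))
L(r) = √(423 + (-1 + r)/(7 + r)) (L(r) = √((-1 + r)/(7 + r) + 423) = √(423 + (-1 + r)/(7 + r)))
L(-804)/f(529, 968) = (2*√2*√((370 + 53*(-804))/(7 - 804)))/(529 - 1*968*(-10 + 968)) = (2*√2*√((370 - 42612)/(-797)))/(529 - 1*968*958) = (2*√2*√(-1/797*(-42242)))/(529 - 927344) = (2*√2*√(42242/797))/(-926815) = (2*√2*(√33666874/797))*(-1/926815) = (4*√16833437/797)*(-1/926815) = -4*√16833437/738671555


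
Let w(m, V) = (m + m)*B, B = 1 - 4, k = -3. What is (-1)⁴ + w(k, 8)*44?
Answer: 793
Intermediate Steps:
B = -3
w(m, V) = -6*m (w(m, V) = (m + m)*(-3) = (2*m)*(-3) = -6*m)
(-1)⁴ + w(k, 8)*44 = (-1)⁴ - 6*(-3)*44 = 1 + 18*44 = 1 + 792 = 793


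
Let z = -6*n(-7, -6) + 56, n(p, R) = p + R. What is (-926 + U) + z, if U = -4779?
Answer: -5571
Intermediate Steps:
n(p, R) = R + p
z = 134 (z = -6*(-6 - 7) + 56 = -6*(-13) + 56 = 78 + 56 = 134)
(-926 + U) + z = (-926 - 4779) + 134 = -5705 + 134 = -5571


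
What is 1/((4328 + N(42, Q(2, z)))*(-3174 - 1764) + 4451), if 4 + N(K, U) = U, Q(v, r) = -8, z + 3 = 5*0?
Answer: -1/21307957 ≈ -4.6931e-8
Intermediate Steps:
z = -3 (z = -3 + 5*0 = -3 + 0 = -3)
N(K, U) = -4 + U
1/((4328 + N(42, Q(2, z)))*(-3174 - 1764) + 4451) = 1/((4328 + (-4 - 8))*(-3174 - 1764) + 4451) = 1/((4328 - 12)*(-4938) + 4451) = 1/(4316*(-4938) + 4451) = 1/(-21312408 + 4451) = 1/(-21307957) = -1/21307957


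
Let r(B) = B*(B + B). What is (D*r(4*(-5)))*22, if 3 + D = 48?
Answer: 792000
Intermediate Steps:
D = 45 (D = -3 + 48 = 45)
r(B) = 2*B**2 (r(B) = B*(2*B) = 2*B**2)
(D*r(4*(-5)))*22 = (45*(2*(4*(-5))**2))*22 = (45*(2*(-20)**2))*22 = (45*(2*400))*22 = (45*800)*22 = 36000*22 = 792000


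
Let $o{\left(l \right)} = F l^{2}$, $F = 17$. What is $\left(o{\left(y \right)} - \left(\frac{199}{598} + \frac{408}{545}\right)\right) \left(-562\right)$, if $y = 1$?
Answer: $- \frac{1457836711}{162955} \approx -8946.3$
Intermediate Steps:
$o{\left(l \right)} = 17 l^{2}$
$\left(o{\left(y \right)} - \left(\frac{199}{598} + \frac{408}{545}\right)\right) \left(-562\right) = \left(17 \cdot 1^{2} - \left(\frac{199}{598} + \frac{408}{545}\right)\right) \left(-562\right) = \left(17 \cdot 1 - \frac{352439}{325910}\right) \left(-562\right) = \left(17 - \frac{352439}{325910}\right) \left(-562\right) = \frac{5188031}{325910} \left(-562\right) = - \frac{1457836711}{162955}$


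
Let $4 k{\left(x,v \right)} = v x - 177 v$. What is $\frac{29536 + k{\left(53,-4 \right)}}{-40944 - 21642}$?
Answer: $- \frac{14830}{31293} \approx -0.47391$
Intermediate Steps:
$k{\left(x,v \right)} = - \frac{177 v}{4} + \frac{v x}{4}$ ($k{\left(x,v \right)} = \frac{v x - 177 v}{4} = \frac{- 177 v + v x}{4} = - \frac{177 v}{4} + \frac{v x}{4}$)
$\frac{29536 + k{\left(53,-4 \right)}}{-40944 - 21642} = \frac{29536 + \frac{1}{4} \left(-4\right) \left(-177 + 53\right)}{-40944 - 21642} = \frac{29536 + \frac{1}{4} \left(-4\right) \left(-124\right)}{-62586} = \left(29536 + 124\right) \left(- \frac{1}{62586}\right) = 29660 \left(- \frac{1}{62586}\right) = - \frac{14830}{31293}$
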